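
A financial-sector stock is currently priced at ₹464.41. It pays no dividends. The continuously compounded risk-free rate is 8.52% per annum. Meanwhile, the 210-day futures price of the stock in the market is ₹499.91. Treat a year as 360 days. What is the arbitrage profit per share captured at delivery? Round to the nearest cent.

Fair futures: F* = S·e^(carry·T), with carry = r = 0.0852
F* = 464.41 · e^(0.0852 × 210/360) = 464.41 · e^0.049700 = 464.41 × 1.050956 = ₹488.0745
Market ₹499.91 > fair ₹488.0745: forward overpriced → cash-and-carry (buy spot, short the forward).
At maturity, profit = |F_mkt − F*| = |499.91 − 488.0745| = ₹11.84 per share

₹11.84 per share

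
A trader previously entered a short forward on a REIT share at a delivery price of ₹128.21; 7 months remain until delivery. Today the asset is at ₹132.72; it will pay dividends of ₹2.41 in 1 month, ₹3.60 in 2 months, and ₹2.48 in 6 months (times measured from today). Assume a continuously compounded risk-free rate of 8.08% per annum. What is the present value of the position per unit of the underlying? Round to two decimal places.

PV(remaining dividends) I = 2.41·e^(−0.0808·1/12) + 3.60·e^(−0.0808·2/12) + 2.48·e^(−0.0808·6/12) = 8.3275
Current forward F = (S − I)·e^(rT) = (132.72 − 8.3275)·e^(0.0808·7/12) = 124.3925 × 1.048262 = 130.3959
Value (long) = (F − K)·e^(−rT) = (130.3959 − 128.21) × 0.953960 = 2.0853
Short position value = −(long value) = -₹2.09

-₹2.09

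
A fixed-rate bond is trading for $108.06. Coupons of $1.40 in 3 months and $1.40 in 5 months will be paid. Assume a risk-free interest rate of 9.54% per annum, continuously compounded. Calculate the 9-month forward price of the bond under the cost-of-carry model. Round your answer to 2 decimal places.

PV(coupons) I = 1.40·e^(−0.0954·3/12) + 1.40·e^(−0.0954·5/12)
I = 1.3670 + 1.3454 = 2.7124
F = (S − I)·e^(rT) = (108.06 − 2.7124) · e^(0.0954·9/12)
= 105.3476 · e^0.071550 = 105.3476 × 1.074172 = $113.16

$113.16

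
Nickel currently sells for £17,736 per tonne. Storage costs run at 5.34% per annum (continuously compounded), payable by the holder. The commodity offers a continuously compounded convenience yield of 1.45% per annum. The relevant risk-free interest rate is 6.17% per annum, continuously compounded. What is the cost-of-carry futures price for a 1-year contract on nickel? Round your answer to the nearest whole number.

Net carry = r + u − y = 0.0617 + 0.0534 − 0.0145 = 0.1006
F = S·e^((r+u−y)T) = 17736 · e^(0.1006 × 1) = 17736 · e^0.100600
= 17736 × 1.105834 = £19,613 per tonne

£19,613 per tonne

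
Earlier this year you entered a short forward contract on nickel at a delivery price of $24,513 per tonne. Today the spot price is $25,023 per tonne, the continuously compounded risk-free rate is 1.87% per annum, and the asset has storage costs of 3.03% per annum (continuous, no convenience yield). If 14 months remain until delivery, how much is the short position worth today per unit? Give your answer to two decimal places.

Current fair forward for the remaining 14 months: F = S·e^((r + u)·T), (r + u) = 0.0187 + 0.0303 = 0.0490
F = 25023 · e^(0.0490 × 14/12) = 25023 × 1.05883227 = 26495.1599
Value of long forward = (F − K)·e^(−rT) = (26495.1599 − 24513) · e^(−0.0187·14/12)
= 1982.1599 × 0.97841960 = 1939.38
Short position value = −(long value) = -$1939.38

-$1939.38 per tonne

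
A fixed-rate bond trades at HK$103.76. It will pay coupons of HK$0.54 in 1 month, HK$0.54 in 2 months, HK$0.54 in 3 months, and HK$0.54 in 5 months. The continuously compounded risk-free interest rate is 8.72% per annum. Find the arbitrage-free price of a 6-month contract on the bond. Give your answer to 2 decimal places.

PV(coupons) I = 0.54·e^(−0.0872·1/12) + 0.54·e^(−0.0872·2/12) + 0.54·e^(−0.0872·3/12) + 0.54·e^(−0.0872·5/12)
I = 0.5361 + 0.5322 + 0.5284 + 0.5207 = 2.1174
F = (S − I)·e^(rT) = (103.76 − 2.1174) · e^(0.0872·6/12)
= 101.6426 · e^0.043600 = 101.6426 × 1.044564 = HK$106.17

HK$106.17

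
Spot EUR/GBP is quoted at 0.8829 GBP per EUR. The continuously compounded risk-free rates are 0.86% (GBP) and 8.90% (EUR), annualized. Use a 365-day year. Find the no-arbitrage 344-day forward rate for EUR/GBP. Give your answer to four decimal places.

F = S·e^((r_GBP − r_EUR)T) = 0.8829 · e^((0.0086 − 0.0890) × 344/365)
= 0.8829 · e^-0.075774 = 0.8829 × 0.927026
F = 0.8185 GBP per EUR

0.8185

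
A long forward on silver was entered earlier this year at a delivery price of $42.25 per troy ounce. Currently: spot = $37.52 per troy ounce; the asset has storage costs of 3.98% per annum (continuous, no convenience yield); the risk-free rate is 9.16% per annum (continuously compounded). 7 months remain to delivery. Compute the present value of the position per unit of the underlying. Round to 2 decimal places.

Current fair forward for the remaining 7 months: F = S·e^((r + u)·T), (r + u) = 0.0916 + 0.0398 = 0.1314
F = 37.52 · e^(0.1314 × 7/12) = 37.52 × 1.079664 = 40.5090
Value of long forward = (F − K)·e^(−rT) = (40.5090 − 42.25) · e^(−0.0916·7/12)
= -1.7410 × 0.947969 = -1.65

-$1.65 per troy ounce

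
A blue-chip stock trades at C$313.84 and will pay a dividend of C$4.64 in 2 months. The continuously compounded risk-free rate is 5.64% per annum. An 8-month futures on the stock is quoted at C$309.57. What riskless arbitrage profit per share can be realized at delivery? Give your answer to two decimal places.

C$11.52 per share

PV(dividends) I = 4.64·e^(−0.0564·2/12) = 4.5966
Fair futures F* = (S − I)·e^(rT) = (313.84 − 4.5966)·e^0.037600 = 309.2434 × 1.038316 = 321.0924
Market C$309.57 < fair 321.0924: forward underpriced → reverse cash-and-carry (short the stock, invest proceeds at r, pay the dividends, go long the forward).
Profit at T = |F_mkt − F*| = |309.57 − 321.0924| = C$11.52 per share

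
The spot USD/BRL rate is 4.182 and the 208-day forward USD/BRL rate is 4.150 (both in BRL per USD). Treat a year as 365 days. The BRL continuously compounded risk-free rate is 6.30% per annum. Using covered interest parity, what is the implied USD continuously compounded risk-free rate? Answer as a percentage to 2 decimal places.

F = S·e^((r_BRL − r_USD)T) ⇒ r_USD = r_BRL − ln(F/S)/T
ln(4.150/4.182) = -0.007681; /(208/365) = -0.013479
r_USD = 0.0630 + 0.013479 = 0.076479
r_USD = 7.65%

7.65%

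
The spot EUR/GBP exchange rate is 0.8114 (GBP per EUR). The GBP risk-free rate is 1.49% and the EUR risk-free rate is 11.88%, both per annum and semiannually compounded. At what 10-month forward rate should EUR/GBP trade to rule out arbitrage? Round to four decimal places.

By covered interest parity, F = S · (1+r_GBP/2)^(2T) / (1+r_EUR/2)^(2T)
= 0.8114 × 1.012447 / 1.100948 = 0.8114 × 0.919614
F = 0.7462 GBP per EUR

0.7462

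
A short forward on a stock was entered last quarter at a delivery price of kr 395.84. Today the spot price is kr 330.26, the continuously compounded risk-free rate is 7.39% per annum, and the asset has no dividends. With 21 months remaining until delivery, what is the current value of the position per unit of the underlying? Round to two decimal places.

kr 17.56

Current fair forward for the remaining 21 months: F = S·e^(r·T), r = 0.0739
F = 330.26 · e^(0.0739 × 21/12) = 330.26 × 1.138060 = 375.8557
Value of long forward = (F − K)·e^(−rT) = (375.8557 − 395.84) · e^(−0.0739·21/12)
= -19.9843 × 0.878688 = -17.56
Short position value = −(long value) = kr 17.56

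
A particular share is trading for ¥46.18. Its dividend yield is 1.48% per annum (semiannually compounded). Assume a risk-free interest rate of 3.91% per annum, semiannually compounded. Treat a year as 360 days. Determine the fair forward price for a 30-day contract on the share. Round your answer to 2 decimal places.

F = S · (1+r/2)^(2T) / (1+q/2)^(2T)
= 46.18 × 1.003232 / 1.001230 = 46.18 × 1.002000
F = ¥46.27

¥46.27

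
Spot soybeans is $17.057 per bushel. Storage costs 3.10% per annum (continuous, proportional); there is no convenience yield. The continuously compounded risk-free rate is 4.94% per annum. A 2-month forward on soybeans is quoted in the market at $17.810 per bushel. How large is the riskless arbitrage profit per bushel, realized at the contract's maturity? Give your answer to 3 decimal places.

$0.523 per bushel

Fair forward: F* = S·e^(carry·T), with carry = (r + u) = 0.0494 + 0.0310 = 0.0804
F* = 17.057 · e^(0.0804 × 2/12) = 17.057 · e^0.013400 = 17.057 × 1.013490 = $17.2871
Market $17.810 > fair $17.2871: forward overpriced → cash-and-carry (buy spot, short the forward).
At maturity, profit = |F_mkt − F*| = |17.810 − 17.2871| = $0.523 per bushel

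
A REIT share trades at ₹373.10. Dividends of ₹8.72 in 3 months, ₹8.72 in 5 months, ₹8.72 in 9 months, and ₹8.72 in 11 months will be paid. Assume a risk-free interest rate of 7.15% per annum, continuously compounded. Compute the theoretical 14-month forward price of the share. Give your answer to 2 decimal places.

PV(dividends) I = 8.72·e^(−0.0715·3/12) + 8.72·e^(−0.0715·5/12) + 8.72·e^(−0.0715·9/12) + 8.72·e^(−0.0715·11/12)
I = 8.5655 + 8.4640 + 8.2647 + 8.1668 = 33.4610
F = (S − I)·e^(rT) = (373.10 − 33.4610) · e^(0.0715·14/12)
= 339.6390 · e^0.083417 = 339.6390 × 1.086995 = ₹369.19

₹369.19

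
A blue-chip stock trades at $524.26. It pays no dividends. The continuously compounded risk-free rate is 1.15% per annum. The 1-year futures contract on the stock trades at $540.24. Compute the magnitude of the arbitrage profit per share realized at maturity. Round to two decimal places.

Fair futures: F* = S·e^(carry·T), with carry = r = 0.0115
F* = 524.26 · e^(0.0115 × 1) = 524.26 · e^0.011500 = 524.26 × 1.011566 = $530.3236
Market $540.24 > fair $530.3236: forward overpriced → cash-and-carry (buy spot, short the forward).
At maturity, profit = |F_mkt − F*| = |540.24 − 530.3236| = $9.92 per share

$9.92 per share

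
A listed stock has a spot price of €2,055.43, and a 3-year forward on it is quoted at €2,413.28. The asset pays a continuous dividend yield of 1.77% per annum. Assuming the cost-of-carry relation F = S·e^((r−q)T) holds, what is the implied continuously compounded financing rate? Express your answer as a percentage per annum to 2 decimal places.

From F = S·e^((r−q)T): (r − q) = ln(F/S)/T
ln(2413.28/2055.43) = ln(1.174100) = 0.160502
(r − q) = 0.160502 / (3) = 0.053501
r = ln(F/S)/T + q = 0.053501 + 0.0177 = 0.071201
r = 7.12%

7.12%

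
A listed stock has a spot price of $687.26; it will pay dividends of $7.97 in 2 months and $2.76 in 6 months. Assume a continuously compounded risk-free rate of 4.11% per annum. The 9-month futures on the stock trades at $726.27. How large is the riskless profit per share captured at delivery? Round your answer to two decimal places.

$28.45 per share

PV(dividends) I = 7.97·e^(−0.0411·2/12) + 2.76·e^(−0.0411·6/12) = 10.6195
Fair futures F* = (S − I)·e^(rT) = (687.26 − 10.6195)·e^0.030825 = 676.6405 × 1.031305 = 697.8227
Market $726.27 > fair 697.8227: forward overpriced → cash-and-carry (borrow at r, buy the stock and collect the dividends, short the forward).
Profit at T = |F_mkt − F*| = |726.27 − 697.8227| = $28.45 per share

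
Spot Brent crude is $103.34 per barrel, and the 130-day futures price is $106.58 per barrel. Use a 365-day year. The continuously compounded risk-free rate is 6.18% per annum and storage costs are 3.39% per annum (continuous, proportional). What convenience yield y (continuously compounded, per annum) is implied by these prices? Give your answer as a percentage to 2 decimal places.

0.90%

F = S·e^((r+u−y)T) ⇒ (r+u−y) = ln(F/S)/T
ln(106.58/103.34) = 0.030871; /T ⇒ 0.086676
y = r + u − ln(F/S)/T = 0.0618 + 0.0339 − 0.086676 = 0.009024
y = 0.90%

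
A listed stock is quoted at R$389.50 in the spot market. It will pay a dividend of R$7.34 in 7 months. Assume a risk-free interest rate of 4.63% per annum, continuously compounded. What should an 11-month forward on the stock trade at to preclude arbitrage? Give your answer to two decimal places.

PV(dividends) I = 7.34·e^(−0.0463·7/12)
I = 7.1444
F = (S − I)·e^(rT) = (389.50 − 7.1444) · e^(0.0463·11/12)
= 382.3556 · e^0.042442 = 382.3556 × 1.043356 = R$398.93

R$398.93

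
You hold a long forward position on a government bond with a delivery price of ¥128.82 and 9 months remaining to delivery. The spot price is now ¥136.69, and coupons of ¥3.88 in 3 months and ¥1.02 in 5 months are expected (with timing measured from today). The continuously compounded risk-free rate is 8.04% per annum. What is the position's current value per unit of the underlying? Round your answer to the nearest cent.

¥10.62

PV(remaining coupons) I = 3.88·e^(−0.0804·3/12) + 1.02·e^(−0.0804·5/12) = 4.7892
Current forward F = (S − I)·e^(rT) = (136.69 − 4.7892)·e^(0.0804·9/12) = 131.9008 × 1.062155 = 140.0991
Value (long) = (F − K)·e^(−rT) = (140.0991 − 128.82) × 0.941482 = 10.6191
Value = ¥10.62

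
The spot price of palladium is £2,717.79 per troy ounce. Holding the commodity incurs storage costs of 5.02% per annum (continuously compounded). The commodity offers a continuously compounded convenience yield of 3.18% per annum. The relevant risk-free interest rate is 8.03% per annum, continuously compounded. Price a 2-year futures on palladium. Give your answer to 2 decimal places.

Net carry = r + u − y = 0.0803 + 0.0502 − 0.0318 = 0.0987
F = S·e^((r+u−y)T) = 2717.79 · e^(0.0987 × 2) = 2717.79 · e^0.19740000
= 2717.79 × 1.21823124 = £3,310.90 per troy ounce

£3,310.90 per troy ounce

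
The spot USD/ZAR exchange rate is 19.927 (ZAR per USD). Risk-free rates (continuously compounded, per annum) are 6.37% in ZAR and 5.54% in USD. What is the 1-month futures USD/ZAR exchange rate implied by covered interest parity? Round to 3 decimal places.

19.941

F = S·e^((r_ZAR − r_USD)T) = 19.927 · e^((0.0637 − 0.0554) × 1/12)
= 19.927 · e^0.000692 = 19.927 × 1.000692
F = 19.941 ZAR per USD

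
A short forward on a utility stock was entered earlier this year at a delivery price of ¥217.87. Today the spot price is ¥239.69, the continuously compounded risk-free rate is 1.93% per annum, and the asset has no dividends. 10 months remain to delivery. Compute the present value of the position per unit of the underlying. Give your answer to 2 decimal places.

-¥25.30

Current fair forward for the remaining 10 months: F = S·e^(r·T), r = 0.0193
F = 239.69 · e^(0.0193 × 10/12) = 239.69 × 1.016213 = 243.5761
Value of long forward = (F − K)·e^(−rT) = (243.5761 − 217.87) · e^(−0.0193·10/12)
= 25.7061 × 0.984045 = 25.30
Short position value = −(long value) = -¥25.30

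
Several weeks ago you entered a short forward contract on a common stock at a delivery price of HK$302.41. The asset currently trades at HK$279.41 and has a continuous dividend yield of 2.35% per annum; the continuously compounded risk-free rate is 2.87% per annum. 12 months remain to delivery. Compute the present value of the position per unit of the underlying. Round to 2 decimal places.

HK$20.93

Current fair forward for the remaining 12 months: F = S·e^((r − q)·T), (r − q) = 0.0287 − 0.0235 = 0.0052
F = 279.41 · e^(0.0052 × 12/12) = 279.41 × 1.005214 = 280.8668
Value of long forward = (F − K)·e^(−rT) = (280.8668 − 302.41) · e^(−0.0287·12/12)
= -21.5432 × 0.971708 = -20.93
Short position value = −(long value) = HK$20.93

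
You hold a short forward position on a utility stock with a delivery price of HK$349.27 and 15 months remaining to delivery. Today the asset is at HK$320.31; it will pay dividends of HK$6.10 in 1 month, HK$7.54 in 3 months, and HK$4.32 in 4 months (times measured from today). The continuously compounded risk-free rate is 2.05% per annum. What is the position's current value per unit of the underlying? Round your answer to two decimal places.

PV(remaining dividends) I = 6.10·e^(−0.0205·1/12) + 7.54·e^(−0.0205·3/12) + 4.32·e^(−0.0205·4/12) = 17.8816
Current forward F = (S − I)·e^(rT) = (320.31 − 17.8816)·e^(0.0205·15/12) = 302.4284 × 1.025956 = 310.2782
Value (long) = (F − K)·e^(−rT) = (310.2782 − 349.27) × 0.974701 = -38.0053
Short position value = −(long value) = HK$38.01

HK$38.01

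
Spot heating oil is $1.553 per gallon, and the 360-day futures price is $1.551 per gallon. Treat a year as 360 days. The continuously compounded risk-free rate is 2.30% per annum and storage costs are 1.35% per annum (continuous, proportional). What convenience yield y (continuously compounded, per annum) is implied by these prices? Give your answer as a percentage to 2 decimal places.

3.78%

F = S·e^((r+u−y)T) ⇒ (r+u−y) = ln(F/S)/T
ln(1.551/1.553) = -0.001289; /T ⇒ -0.001289
y = r + u − ln(F/S)/T = 0.0230 + 0.0135 + 0.001289 = 0.037789
y = 3.78%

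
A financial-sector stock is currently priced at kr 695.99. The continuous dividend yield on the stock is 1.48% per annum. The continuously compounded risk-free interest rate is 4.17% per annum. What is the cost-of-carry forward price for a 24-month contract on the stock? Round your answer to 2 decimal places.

F = S·e^((r − q)T) = 695.99 · e^((0.0417 − 0.0148) × 24/12)
= 695.99 · e^0.053800 = 695.99 × 1.055274
F = kr 734.46

kr 734.46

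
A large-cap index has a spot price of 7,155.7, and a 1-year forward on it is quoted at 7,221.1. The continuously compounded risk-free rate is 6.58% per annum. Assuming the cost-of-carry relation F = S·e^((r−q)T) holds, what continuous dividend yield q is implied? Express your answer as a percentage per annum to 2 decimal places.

From F = S·e^((r−q)T): (r − q) = ln(F/S)/T
ln(7221.1/7155.7) = ln(1.009140) = 0.009098
(r − q) = 0.009098 / (12/12) = 0.009098
q = r − ln(F/S)/T = 0.0658 − 0.009098 = 0.056702
q = 5.67%

5.67%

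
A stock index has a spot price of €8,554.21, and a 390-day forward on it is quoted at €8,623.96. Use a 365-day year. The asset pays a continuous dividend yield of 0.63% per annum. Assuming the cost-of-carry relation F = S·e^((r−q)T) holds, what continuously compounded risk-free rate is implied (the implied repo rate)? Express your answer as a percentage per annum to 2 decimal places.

From F = S·e^((r−q)T): (r − q) = ln(F/S)/T
ln(8623.96/8554.21) = ln(1.008154) = 0.008121
(r − q) = 0.008121 / (390/365) = 0.007600
r = ln(F/S)/T + q = 0.007600 + 0.0063 = 0.013900
r = 1.39%

1.39%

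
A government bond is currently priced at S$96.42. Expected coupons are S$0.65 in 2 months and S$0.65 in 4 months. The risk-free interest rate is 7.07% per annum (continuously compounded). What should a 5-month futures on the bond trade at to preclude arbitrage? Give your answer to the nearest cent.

S$97.99

PV(coupons) I = 0.65·e^(−0.0707·2/12) + 0.65·e^(−0.0707·4/12)
I = 0.6424 + 0.6349 = 1.2773
F = (S − I)·e^(rT) = (96.42 − 1.2773) · e^(0.0707·5/12)
= 95.1427 · e^0.029458 = 95.1427 × 1.029896 = S$97.99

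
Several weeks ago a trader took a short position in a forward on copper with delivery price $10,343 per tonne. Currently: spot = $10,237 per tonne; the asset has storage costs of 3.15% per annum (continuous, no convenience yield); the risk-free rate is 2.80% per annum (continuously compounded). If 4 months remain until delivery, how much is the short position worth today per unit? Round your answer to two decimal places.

Current fair forward for the remaining 4 months: F = S·e^((r + u)·T), (r + u) = 0.0280 + 0.0315 = 0.0595
F = 10237 · e^(0.0595 × 4/12) = 10237 × 1.02003132 = 10442.0606
Value of long forward = (F − K)·e^(−rT) = (10442.0606 − 10343) · e^(−0.0280·4/12)
= 99.0606 × 0.99071009 = 98.14
Short position value = −(long value) = -$98.14

-$98.14 per tonne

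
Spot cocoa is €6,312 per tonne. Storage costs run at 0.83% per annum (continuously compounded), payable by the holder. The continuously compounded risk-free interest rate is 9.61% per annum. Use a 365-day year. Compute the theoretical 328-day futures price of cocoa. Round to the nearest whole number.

Net carry = r + u − y = 0.0961 + 0.0083 − 0.0000 = 0.1044
F = S·e^((r+u−y)T) = 6312 · e^(0.1044 × 328/365) = 6312 · e^0.093817
= 6312 × 1.098359 = €6,933 per tonne

€6,933 per tonne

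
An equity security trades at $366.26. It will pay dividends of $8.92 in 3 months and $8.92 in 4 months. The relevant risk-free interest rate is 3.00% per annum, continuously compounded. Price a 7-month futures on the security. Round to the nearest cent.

$354.73

PV(dividends) I = 8.92·e^(−0.0300·3/12) + 8.92·e^(−0.0300·4/12)
I = 8.8534 + 8.8312 = 17.6846
F = (S − I)·e^(rT) = (366.26 − 17.6846) · e^(0.0300·7/12)
= 348.5754 · e^0.017500 = 348.5754 × 1.017654 = $354.73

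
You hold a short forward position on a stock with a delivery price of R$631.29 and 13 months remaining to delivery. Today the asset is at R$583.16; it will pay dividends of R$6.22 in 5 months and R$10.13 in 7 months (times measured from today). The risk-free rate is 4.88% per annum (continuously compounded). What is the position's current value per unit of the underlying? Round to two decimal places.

PV(remaining dividends) I = 6.22·e^(−0.0488·5/12) + 10.13·e^(−0.0488·7/12) = 15.9405
Current forward F = (S − I)·e^(rT) = (583.16 − 15.9405)·e^(0.0488·13/12) = 567.2195 × 1.054289 = 598.0133
Value (long) = (F − K)·e^(−rT) = (598.0133 − 631.29) × 0.948506 = -31.5631
Short position value = −(long value) = R$31.56

R$31.56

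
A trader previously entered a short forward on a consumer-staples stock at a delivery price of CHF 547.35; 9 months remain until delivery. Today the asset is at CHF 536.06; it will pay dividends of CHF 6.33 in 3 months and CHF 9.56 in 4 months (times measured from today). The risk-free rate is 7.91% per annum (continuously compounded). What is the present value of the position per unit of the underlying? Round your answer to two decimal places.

PV(remaining dividends) I = 6.33·e^(−0.0791·3/12) + 9.56·e^(−0.0791·4/12) = 15.5173
Current forward F = (S − I)·e^(rT) = (536.06 − 15.5173)·e^(0.0791·9/12) = 520.5427 × 1.061120 = 552.3583
Value (long) = (F − K)·e^(−rT) = (552.3583 − 547.35) × 0.942400 = 4.7198
Short position value = −(long value) = -CHF 4.72

-CHF 4.72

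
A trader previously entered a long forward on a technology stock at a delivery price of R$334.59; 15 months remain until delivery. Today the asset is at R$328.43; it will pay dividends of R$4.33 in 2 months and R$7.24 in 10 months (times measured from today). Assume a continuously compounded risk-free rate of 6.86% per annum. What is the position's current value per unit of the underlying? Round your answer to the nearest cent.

R$10.22

PV(remaining dividends) I = 4.33·e^(−0.0686·2/12) + 7.24·e^(−0.0686·10/12) = 11.1185
Current forward F = (S − I)·e^(rT) = (328.43 − 11.1185)·e^(0.0686·15/12) = 317.3115 × 1.089534 = 345.7217
Value (long) = (F − K)·e^(−rT) = (345.7217 − 334.59) × 0.917824 = 10.2169
Value = R$10.22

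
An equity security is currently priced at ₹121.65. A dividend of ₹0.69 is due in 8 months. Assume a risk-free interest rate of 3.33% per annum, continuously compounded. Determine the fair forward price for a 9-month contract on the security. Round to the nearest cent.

PV(dividends) I = 0.69·e^(−0.0333·8/12)
I = 0.6749
F = (S − I)·e^(rT) = (121.65 − 0.6749) · e^(0.0333·9/12)
= 120.9751 · e^0.024975 = 120.9751 × 1.025289 = ₹124.03

₹124.03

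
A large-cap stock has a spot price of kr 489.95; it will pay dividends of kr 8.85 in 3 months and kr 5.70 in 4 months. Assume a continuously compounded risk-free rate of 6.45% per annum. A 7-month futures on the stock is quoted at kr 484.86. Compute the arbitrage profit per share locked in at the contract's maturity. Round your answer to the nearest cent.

kr 9.04 per share

PV(dividends) I = 8.85·e^(−0.0645·3/12) + 5.70·e^(−0.0645·4/12) = 14.2872
Fair futures F* = (S − I)·e^(rT) = (489.95 − 14.2872)·e^0.037625 = 475.6628 × 1.038342 = 493.9007
Market kr 484.86 < fair 493.9007: forward underpriced → reverse cash-and-carry (short the stock, invest proceeds at r, pay the dividends, go long the forward).
Profit at T = |F_mkt − F*| = |484.86 − 493.9007| = kr 9.04 per share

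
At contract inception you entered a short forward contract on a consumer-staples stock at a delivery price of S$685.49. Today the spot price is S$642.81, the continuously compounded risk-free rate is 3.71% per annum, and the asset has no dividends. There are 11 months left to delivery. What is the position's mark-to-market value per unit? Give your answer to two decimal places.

Current fair forward for the remaining 11 months: F = S·e^(r·T), r = 0.0371
F = 642.81 · e^(0.0371 × 11/12) = 642.81 × 1.034593 = 665.0467
Value of long forward = (F − K)·e^(−rT) = (665.0467 − 685.49) · e^(−0.0371·11/12)
= -20.4433 × 0.966563 = -19.76
Short position value = −(long value) = S$19.76

S$19.76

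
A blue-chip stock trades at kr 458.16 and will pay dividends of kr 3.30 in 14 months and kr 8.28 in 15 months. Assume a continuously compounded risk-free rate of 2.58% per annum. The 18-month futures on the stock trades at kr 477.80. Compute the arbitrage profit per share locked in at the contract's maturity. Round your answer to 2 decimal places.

kr 13.22 per share

PV(dividends) I = 3.30·e^(−0.0258·14/12) + 8.28·e^(−0.0258·15/12) = 11.2194
Fair futures F* = (S − I)·e^(rT) = (458.16 − 11.2194)·e^0.038700 = 446.9406 × 1.039459 = 464.5764
Market kr 477.80 > fair 464.5764: forward overpriced → cash-and-carry (borrow at r, buy the stock and collect the dividends, short the forward).
Profit at T = |F_mkt − F*| = |477.80 − 464.5764| = kr 13.22 per share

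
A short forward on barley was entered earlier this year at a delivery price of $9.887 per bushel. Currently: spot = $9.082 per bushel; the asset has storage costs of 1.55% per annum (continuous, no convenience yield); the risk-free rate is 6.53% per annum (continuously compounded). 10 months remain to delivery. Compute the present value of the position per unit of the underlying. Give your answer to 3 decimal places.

Current fair forward for the remaining 10 months: F = S·e^((r + u)·T), (r + u) = 0.0653 + 0.0155 = 0.0808
F = 9.082 · e^(0.0808 × 10/12) = 9.082 × 1.069652 = 9.7146
Value of long forward = (F − K)·e^(−rT) = (9.7146 − 9.887) · e^(−0.0653·10/12)
= -0.1724 × 0.947037 = -0.163
Short position value = −(long value) = $0.163

$0.163 per bushel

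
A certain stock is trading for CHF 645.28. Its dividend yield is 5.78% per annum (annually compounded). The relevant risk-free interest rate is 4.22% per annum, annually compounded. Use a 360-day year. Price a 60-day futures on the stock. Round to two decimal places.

CHF 643.68

F = S · (1+r)^T / (1+q)^T
= 645.28 × 1.006913 / 1.009409 = 645.28 × 0.997527
F = CHF 643.68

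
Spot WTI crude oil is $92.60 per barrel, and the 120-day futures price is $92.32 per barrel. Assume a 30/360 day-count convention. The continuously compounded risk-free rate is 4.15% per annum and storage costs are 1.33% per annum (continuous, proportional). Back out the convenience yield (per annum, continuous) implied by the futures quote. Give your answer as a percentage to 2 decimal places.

F = S·e^((r+u−y)T) ⇒ (r+u−y) = ln(F/S)/T
ln(92.32/92.60) = -0.003028; /T ⇒ -0.009084
y = r + u − ln(F/S)/T = 0.0415 + 0.0133 + 0.009084 = 0.063884
y = 6.39%

6.39%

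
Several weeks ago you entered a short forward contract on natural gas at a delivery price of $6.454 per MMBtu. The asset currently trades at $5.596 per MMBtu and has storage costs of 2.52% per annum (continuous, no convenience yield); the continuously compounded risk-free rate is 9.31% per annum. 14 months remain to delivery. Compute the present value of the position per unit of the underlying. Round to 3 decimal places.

Current fair forward for the remaining 14 months: F = S·e^((r + u)·T), (r + u) = 0.0931 + 0.0252 = 0.1183
F = 5.596 · e^(0.1183 × 14/12) = 5.596 × 1.147995 = 6.4242
Value of long forward = (F − K)·e^(−rT) = (6.4242 − 6.454) · e^(−0.0931·14/12)
= -0.0298 × 0.897074 = -0.027
Short position value = −(long value) = $0.027

$0.027 per MMBtu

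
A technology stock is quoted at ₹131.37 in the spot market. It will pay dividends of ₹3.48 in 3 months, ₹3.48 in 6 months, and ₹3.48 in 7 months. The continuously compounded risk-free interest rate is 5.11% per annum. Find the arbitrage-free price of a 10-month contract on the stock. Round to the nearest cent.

PV(dividends) I = 3.48·e^(−0.0511·3/12) + 3.48·e^(−0.0511·6/12) + 3.48·e^(−0.0511·7/12)
I = 3.4358 + 3.3922 + 3.3778 = 10.2058
F = (S − I)·e^(rT) = (131.37 − 10.2058) · e^(0.0511·10/12)
= 121.1642 · e^0.042583 = 121.1642 × 1.043503 = ₹126.44

₹126.44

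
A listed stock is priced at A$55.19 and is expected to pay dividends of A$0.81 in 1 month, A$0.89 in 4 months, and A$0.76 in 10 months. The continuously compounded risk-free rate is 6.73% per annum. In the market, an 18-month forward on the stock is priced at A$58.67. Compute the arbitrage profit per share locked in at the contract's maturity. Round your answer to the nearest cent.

A$0.27 per share

PV(dividends) I = 0.81·e^(−0.0673·1/12) + 0.89·e^(−0.0673·4/12) + 0.76·e^(−0.0673·10/12) = 2.3943
Fair forward F* = (S − I)·e^(rT) = (55.19 − 2.3943)·e^0.100950 = 52.7957 × 1.106221 = 58.4037
Market A$58.67 > fair 58.4037: forward overpriced → cash-and-carry (borrow at r, buy the stock and collect the dividends, short the forward).
Profit at T = |F_mkt − F*| = |58.67 − 58.4037| = A$0.27 per share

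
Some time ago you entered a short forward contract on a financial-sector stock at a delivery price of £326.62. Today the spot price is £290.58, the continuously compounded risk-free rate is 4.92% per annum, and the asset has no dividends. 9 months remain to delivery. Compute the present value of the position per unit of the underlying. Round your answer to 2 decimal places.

Current fair forward for the remaining 9 months: F = S·e^(r·T), r = 0.0492
F = 290.58 · e^(0.0492 × 9/12) = 290.58 × 1.037589 = 301.5026
Value of long forward = (F − K)·e^(−rT) = (301.5026 − 326.62) · e^(−0.0492·9/12)
= -25.1174 × 0.963773 = -24.21
Short position value = −(long value) = £24.21

£24.21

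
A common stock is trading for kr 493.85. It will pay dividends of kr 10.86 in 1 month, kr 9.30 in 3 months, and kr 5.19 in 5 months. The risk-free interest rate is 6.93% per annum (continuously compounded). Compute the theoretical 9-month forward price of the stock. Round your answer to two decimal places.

kr 493.88

PV(dividends) I = 10.86·e^(−0.0693·1/12) + 9.30·e^(−0.0693·3/12) + 5.19·e^(−0.0693·5/12)
I = 10.7975 + 9.1403 + 5.0423 = 24.9801
F = (S − I)·e^(rT) = (493.85 − 24.9801) · e^(0.0693·9/12)
= 468.8699 · e^0.051975 = 468.8699 × 1.053349 = kr 493.88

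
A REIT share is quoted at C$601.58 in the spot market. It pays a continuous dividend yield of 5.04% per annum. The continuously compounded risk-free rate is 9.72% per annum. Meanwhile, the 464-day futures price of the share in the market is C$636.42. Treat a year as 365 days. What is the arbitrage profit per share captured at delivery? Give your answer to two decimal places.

Fair futures: F* = S·e^(carry·T), with carry = (r − q) = 0.0972 − 0.0504 = 0.0468
F* = 601.58 · e^(0.0468 × 464/365) = 601.58 · e^0.059494 = 601.58 × 1.061299 = C$638.4563
Market C$636.42 < fair C$638.4563: forward underpriced → reverse cash-and-carry (short spot, go long the forward).
At maturity, profit = |F_mkt − F*| = |636.42 − 638.4563| = C$2.04 per share

C$2.04 per share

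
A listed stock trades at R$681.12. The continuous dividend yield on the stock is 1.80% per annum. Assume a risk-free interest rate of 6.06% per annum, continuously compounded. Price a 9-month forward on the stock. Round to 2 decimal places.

F = S·e^((r − q)T) = 681.12 · e^((0.0606 − 0.0180) × 9/12)
= 681.12 · e^0.031950 = 681.12 × 1.032466
F = R$703.23

R$703.23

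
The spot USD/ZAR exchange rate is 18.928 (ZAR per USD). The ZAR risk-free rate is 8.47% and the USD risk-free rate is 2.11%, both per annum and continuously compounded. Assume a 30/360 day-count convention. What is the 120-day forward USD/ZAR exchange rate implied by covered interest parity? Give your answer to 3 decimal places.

19.334

F = S·e^((r_ZAR − r_USD)T) = 18.928 · e^((0.0847 − 0.0211) × 120/360)
= 18.928 · e^0.021200 = 18.928 × 1.021426
F = 19.334 ZAR per USD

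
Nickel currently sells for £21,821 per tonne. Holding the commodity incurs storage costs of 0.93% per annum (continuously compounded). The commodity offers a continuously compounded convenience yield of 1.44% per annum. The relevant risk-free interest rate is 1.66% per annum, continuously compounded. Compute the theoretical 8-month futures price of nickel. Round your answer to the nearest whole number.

Net carry = r + u − y = 0.0166 + 0.0093 − 0.0144 = 0.0115
F = S·e^((r+u−y)T) = 21821 · e^(0.0115 × 8/12) = 21821 · e^0.007667
= 21821 × 1.007696 = £21,989 per tonne

£21,989 per tonne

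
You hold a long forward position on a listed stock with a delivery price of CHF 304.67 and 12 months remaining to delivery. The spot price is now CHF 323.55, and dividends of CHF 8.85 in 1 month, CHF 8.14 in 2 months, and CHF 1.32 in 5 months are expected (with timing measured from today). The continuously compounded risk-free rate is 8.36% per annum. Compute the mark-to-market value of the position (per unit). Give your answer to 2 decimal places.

CHF 25.22

PV(remaining dividends) I = 8.85·e^(−0.0836·1/12) + 8.14·e^(−0.0836·2/12) + 1.32·e^(−0.0836·5/12) = 18.0907
Current forward F = (S − I)·e^(rT) = (323.55 − 18.0907)·e^(0.0836·12/12) = 305.4593 × 1.087194 = 332.0935
Value (long) = (F − K)·e^(−rT) = (332.0935 − 304.67) × 0.919799 = 25.2241
Value = CHF 25.22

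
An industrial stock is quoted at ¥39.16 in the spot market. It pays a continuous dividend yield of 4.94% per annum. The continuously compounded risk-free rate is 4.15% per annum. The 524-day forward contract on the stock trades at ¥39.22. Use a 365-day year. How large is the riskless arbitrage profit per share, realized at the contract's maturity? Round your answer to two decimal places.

¥0.50 per share

Fair forward: F* = S·e^(carry·T), with carry = (r − q) = 0.0415 − 0.0494 = -0.0079
F* = 39.16 · e^(-0.0079 × 524/365) = 39.16 · e^-0.011341 = 39.16 × 0.988723 = ¥38.7184
Market ¥39.22 > fair ¥38.7184: forward overpriced → cash-and-carry (buy spot, short the forward).
At maturity, profit = |F_mkt − F*| = |39.22 − 38.7184| = ¥0.50 per share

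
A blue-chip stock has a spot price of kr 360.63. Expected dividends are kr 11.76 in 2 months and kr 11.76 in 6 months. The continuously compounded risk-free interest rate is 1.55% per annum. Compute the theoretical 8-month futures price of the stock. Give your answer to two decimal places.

PV(dividends) I = 11.76·e^(−0.0155·2/12) + 11.76·e^(−0.0155·6/12)
I = 11.7297 + 11.6692 = 23.3989
F = (S − I)·e^(rT) = (360.63 − 23.3989) · e^(0.0155·8/12)
= 337.2311 · e^0.010333 = 337.2311 × 1.010387 = kr 340.73

kr 340.73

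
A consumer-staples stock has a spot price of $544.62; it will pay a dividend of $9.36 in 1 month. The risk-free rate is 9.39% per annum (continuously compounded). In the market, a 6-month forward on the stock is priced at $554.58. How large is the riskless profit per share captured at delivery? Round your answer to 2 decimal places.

PV(dividends) I = 9.36·e^(−0.0939·1/12) = 9.2870
Fair forward F* = (S − I)·e^(rT) = (544.62 − 9.2870)·e^0.046950 = 535.3330 × 1.048070 = 561.0665
Market $554.58 < fair 561.0665: forward underpriced → reverse cash-and-carry (short the stock, invest proceeds at r, pay the dividends, go long the forward).
Profit at T = |F_mkt − F*| = |554.58 − 561.0665| = $6.49 per share

$6.49 per share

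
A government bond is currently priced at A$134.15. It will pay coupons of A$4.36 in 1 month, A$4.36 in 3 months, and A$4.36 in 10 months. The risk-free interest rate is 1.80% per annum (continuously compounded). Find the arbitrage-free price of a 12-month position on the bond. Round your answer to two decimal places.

A$123.36

PV(coupons) I = 4.36·e^(−0.0180·1/12) + 4.36·e^(−0.0180·3/12) + 4.36·e^(−0.0180·10/12)
I = 4.3535 + 4.3404 + 4.2951 = 12.9890
F = (S − I)·e^(rT) = (134.15 − 12.9890) · e^(0.0180·12/12)
= 121.1610 · e^0.018000 = 121.1610 × 1.018163 = A$123.36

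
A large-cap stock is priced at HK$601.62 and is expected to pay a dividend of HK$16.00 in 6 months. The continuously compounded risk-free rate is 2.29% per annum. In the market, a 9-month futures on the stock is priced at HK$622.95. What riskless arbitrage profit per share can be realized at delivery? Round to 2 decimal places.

HK$27.00 per share

PV(dividends) I = 16.00·e^(−0.0229·6/12) = 15.8178
Fair futures F* = (S − I)·e^(rT) = (601.62 − 15.8178)·e^0.017175 = 585.8022 × 1.017323 = 595.9501
Market HK$622.95 > fair 595.9501: forward overpriced → cash-and-carry (borrow at r, buy the stock and collect the dividends, short the forward).
Profit at T = |F_mkt − F*| = |622.95 − 595.9501| = HK$27.00 per share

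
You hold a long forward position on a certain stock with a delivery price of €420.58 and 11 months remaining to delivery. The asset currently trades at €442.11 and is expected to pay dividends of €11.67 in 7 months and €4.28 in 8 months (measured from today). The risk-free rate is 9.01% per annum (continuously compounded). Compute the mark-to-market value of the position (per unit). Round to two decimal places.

€39.77

PV(remaining dividends) I = 11.67·e^(−0.0901·7/12) + 4.28·e^(−0.0901·8/12) = 15.1030
Current forward F = (S − I)·e^(rT) = (442.11 − 15.1030)·e^(0.0901·11/12) = 427.0070 × 1.086098 = 463.7714
Value (long) = (F − K)·e^(−rT) = (463.7714 − 420.58) × 0.920727 = 39.7675
Value = €39.77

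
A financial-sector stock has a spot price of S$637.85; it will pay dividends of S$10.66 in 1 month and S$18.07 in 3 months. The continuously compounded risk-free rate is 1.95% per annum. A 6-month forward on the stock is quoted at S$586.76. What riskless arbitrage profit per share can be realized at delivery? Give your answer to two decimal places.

S$28.43 per share

PV(dividends) I = 10.66·e^(−0.0195·1/12) + 18.07·e^(−0.0195·3/12) = 28.6248
Fair forward F* = (S − I)·e^(rT) = (637.85 − 28.6248)·e^0.009750 = 609.2252 × 1.009798 = 615.1944
Market S$586.76 < fair 615.1944: forward underpriced → reverse cash-and-carry (short the stock, invest proceeds at r, pay the dividends, go long the forward).
Profit at T = |F_mkt − F*| = |586.76 − 615.1944| = S$28.43 per share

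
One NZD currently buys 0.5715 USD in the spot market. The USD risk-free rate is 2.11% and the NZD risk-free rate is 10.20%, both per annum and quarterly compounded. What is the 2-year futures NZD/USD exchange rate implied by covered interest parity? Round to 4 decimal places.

0.4873

By covered interest parity, F = S · (1+r_USD/4)^(4T) / (1+r_NZD/4)^(4T)
= 0.5715 × 1.042987 / 1.223166 = 0.5715 × 0.852695
F = 0.4873 USD per NZD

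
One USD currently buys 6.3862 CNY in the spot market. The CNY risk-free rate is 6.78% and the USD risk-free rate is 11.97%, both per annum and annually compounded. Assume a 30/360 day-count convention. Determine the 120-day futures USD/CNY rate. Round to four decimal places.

6.2860

By covered interest parity, F = S · (1+r_CNY)^T / (1+r_USD)^T
= 6.3862 × 1.022108 / 1.038406 = 6.3862 × 0.984305
F = 6.2860 CNY per USD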